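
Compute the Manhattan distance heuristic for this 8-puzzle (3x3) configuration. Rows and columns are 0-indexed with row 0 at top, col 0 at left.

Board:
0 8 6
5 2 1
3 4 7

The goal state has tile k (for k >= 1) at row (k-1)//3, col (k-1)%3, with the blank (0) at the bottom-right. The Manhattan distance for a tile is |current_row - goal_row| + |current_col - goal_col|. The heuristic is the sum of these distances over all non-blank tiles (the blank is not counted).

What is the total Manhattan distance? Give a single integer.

Tile 8: at (0,1), goal (2,1), distance |0-2|+|1-1| = 2
Tile 6: at (0,2), goal (1,2), distance |0-1|+|2-2| = 1
Tile 5: at (1,0), goal (1,1), distance |1-1|+|0-1| = 1
Tile 2: at (1,1), goal (0,1), distance |1-0|+|1-1| = 1
Tile 1: at (1,2), goal (0,0), distance |1-0|+|2-0| = 3
Tile 3: at (2,0), goal (0,2), distance |2-0|+|0-2| = 4
Tile 4: at (2,1), goal (1,0), distance |2-1|+|1-0| = 2
Tile 7: at (2,2), goal (2,0), distance |2-2|+|2-0| = 2
Sum: 2 + 1 + 1 + 1 + 3 + 4 + 2 + 2 = 16

Answer: 16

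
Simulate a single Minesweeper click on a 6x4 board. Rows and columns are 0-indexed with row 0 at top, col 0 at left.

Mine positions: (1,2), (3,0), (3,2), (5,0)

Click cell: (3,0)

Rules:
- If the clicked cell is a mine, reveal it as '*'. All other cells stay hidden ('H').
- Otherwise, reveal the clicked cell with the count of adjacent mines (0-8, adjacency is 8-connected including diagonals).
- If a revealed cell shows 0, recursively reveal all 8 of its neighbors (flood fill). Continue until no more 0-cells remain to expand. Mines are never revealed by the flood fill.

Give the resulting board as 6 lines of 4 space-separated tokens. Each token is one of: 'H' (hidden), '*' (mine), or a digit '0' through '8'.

H H H H
H H H H
H H H H
* H H H
H H H H
H H H H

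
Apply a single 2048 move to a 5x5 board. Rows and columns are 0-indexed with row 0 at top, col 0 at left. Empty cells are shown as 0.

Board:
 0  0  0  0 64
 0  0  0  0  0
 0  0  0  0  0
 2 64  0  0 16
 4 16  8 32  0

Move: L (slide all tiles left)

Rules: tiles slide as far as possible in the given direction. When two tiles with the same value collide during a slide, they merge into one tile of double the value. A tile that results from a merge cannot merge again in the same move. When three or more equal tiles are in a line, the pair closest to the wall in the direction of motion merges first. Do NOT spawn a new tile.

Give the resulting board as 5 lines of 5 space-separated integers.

Answer: 64  0  0  0  0
 0  0  0  0  0
 0  0  0  0  0
 2 64 16  0  0
 4 16  8 32  0

Derivation:
Slide left:
row 0: [0, 0, 0, 0, 64] -> [64, 0, 0, 0, 0]
row 1: [0, 0, 0, 0, 0] -> [0, 0, 0, 0, 0]
row 2: [0, 0, 0, 0, 0] -> [0, 0, 0, 0, 0]
row 3: [2, 64, 0, 0, 16] -> [2, 64, 16, 0, 0]
row 4: [4, 16, 8, 32, 0] -> [4, 16, 8, 32, 0]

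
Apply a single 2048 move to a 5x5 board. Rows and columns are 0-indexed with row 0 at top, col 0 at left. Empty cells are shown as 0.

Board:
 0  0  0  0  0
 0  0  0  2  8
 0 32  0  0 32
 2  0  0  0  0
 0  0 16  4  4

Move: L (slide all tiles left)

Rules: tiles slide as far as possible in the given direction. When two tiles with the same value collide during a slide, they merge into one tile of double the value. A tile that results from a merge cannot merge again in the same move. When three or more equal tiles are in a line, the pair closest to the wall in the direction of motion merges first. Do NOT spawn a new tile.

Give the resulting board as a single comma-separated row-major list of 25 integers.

Answer: 0, 0, 0, 0, 0, 2, 8, 0, 0, 0, 64, 0, 0, 0, 0, 2, 0, 0, 0, 0, 16, 8, 0, 0, 0

Derivation:
Slide left:
row 0: [0, 0, 0, 0, 0] -> [0, 0, 0, 0, 0]
row 1: [0, 0, 0, 2, 8] -> [2, 8, 0, 0, 0]
row 2: [0, 32, 0, 0, 32] -> [64, 0, 0, 0, 0]
row 3: [2, 0, 0, 0, 0] -> [2, 0, 0, 0, 0]
row 4: [0, 0, 16, 4, 4] -> [16, 8, 0, 0, 0]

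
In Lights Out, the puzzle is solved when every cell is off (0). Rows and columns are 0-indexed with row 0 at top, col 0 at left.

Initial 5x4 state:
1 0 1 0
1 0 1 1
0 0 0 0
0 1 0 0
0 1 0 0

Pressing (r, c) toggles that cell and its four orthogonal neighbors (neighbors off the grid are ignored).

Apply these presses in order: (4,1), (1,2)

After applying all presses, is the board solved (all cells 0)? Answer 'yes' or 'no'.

Answer: no

Derivation:
After press 1 at (4,1):
1 0 1 0
1 0 1 1
0 0 0 0
0 0 0 0
1 0 1 0

After press 2 at (1,2):
1 0 0 0
1 1 0 0
0 0 1 0
0 0 0 0
1 0 1 0

Lights still on: 6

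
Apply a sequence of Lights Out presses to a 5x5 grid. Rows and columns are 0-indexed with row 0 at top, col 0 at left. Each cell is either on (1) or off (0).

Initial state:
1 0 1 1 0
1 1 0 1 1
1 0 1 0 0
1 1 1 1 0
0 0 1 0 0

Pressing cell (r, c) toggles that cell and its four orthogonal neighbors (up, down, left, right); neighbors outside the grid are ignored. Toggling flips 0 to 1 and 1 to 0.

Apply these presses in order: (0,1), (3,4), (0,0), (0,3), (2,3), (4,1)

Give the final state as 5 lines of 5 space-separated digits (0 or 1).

Answer: 1 0 1 0 1
0 0 0 1 1
1 0 0 1 0
1 0 1 1 1
1 1 0 0 1

Derivation:
After press 1 at (0,1):
0 1 0 1 0
1 0 0 1 1
1 0 1 0 0
1 1 1 1 0
0 0 1 0 0

After press 2 at (3,4):
0 1 0 1 0
1 0 0 1 1
1 0 1 0 1
1 1 1 0 1
0 0 1 0 1

After press 3 at (0,0):
1 0 0 1 0
0 0 0 1 1
1 0 1 0 1
1 1 1 0 1
0 0 1 0 1

After press 4 at (0,3):
1 0 1 0 1
0 0 0 0 1
1 0 1 0 1
1 1 1 0 1
0 0 1 0 1

After press 5 at (2,3):
1 0 1 0 1
0 0 0 1 1
1 0 0 1 0
1 1 1 1 1
0 0 1 0 1

After press 6 at (4,1):
1 0 1 0 1
0 0 0 1 1
1 0 0 1 0
1 0 1 1 1
1 1 0 0 1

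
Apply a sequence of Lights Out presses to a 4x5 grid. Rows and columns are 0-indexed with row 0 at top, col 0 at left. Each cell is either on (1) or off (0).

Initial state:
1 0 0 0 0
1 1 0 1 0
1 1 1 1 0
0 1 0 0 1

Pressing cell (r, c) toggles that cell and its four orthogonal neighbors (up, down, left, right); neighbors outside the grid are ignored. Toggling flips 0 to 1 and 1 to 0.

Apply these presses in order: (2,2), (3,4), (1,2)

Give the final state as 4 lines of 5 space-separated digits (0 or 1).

Answer: 1 0 1 0 0
1 0 0 0 0
1 0 1 0 1
0 1 1 1 0

Derivation:
After press 1 at (2,2):
1 0 0 0 0
1 1 1 1 0
1 0 0 0 0
0 1 1 0 1

After press 2 at (3,4):
1 0 0 0 0
1 1 1 1 0
1 0 0 0 1
0 1 1 1 0

After press 3 at (1,2):
1 0 1 0 0
1 0 0 0 0
1 0 1 0 1
0 1 1 1 0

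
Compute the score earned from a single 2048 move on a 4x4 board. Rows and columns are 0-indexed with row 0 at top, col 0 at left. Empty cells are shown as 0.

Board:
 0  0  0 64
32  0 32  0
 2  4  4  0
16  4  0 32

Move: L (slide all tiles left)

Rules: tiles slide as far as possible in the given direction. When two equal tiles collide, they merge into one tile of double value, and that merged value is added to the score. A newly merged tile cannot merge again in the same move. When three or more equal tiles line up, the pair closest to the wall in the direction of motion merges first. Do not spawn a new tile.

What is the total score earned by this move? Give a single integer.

Answer: 72

Derivation:
Slide left:
row 0: [0, 0, 0, 64] -> [64, 0, 0, 0]  score +0 (running 0)
row 1: [32, 0, 32, 0] -> [64, 0, 0, 0]  score +64 (running 64)
row 2: [2, 4, 4, 0] -> [2, 8, 0, 0]  score +8 (running 72)
row 3: [16, 4, 0, 32] -> [16, 4, 32, 0]  score +0 (running 72)
Board after move:
64  0  0  0
64  0  0  0
 2  8  0  0
16  4 32  0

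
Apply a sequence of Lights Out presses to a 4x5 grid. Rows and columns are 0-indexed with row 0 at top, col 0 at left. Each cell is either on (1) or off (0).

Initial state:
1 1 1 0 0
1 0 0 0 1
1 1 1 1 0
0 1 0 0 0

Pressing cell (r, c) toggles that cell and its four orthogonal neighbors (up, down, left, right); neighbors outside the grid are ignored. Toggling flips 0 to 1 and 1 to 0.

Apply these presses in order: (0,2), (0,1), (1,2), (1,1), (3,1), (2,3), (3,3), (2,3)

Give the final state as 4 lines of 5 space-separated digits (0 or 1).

Answer: 0 0 0 1 0
0 1 1 1 1
1 1 0 0 0
1 0 0 1 1

Derivation:
After press 1 at (0,2):
1 0 0 1 0
1 0 1 0 1
1 1 1 1 0
0 1 0 0 0

After press 2 at (0,1):
0 1 1 1 0
1 1 1 0 1
1 1 1 1 0
0 1 0 0 0

After press 3 at (1,2):
0 1 0 1 0
1 0 0 1 1
1 1 0 1 0
0 1 0 0 0

After press 4 at (1,1):
0 0 0 1 0
0 1 1 1 1
1 0 0 1 0
0 1 0 0 0

After press 5 at (3,1):
0 0 0 1 0
0 1 1 1 1
1 1 0 1 0
1 0 1 0 0

After press 6 at (2,3):
0 0 0 1 0
0 1 1 0 1
1 1 1 0 1
1 0 1 1 0

After press 7 at (3,3):
0 0 0 1 0
0 1 1 0 1
1 1 1 1 1
1 0 0 0 1

After press 8 at (2,3):
0 0 0 1 0
0 1 1 1 1
1 1 0 0 0
1 0 0 1 1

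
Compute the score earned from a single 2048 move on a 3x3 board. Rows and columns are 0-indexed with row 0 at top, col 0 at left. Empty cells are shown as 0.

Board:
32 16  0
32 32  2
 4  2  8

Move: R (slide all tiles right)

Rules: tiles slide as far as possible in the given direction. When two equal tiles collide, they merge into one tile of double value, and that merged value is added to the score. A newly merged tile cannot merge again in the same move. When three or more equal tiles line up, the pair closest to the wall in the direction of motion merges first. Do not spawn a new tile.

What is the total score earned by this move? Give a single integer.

Answer: 64

Derivation:
Slide right:
row 0: [32, 16, 0] -> [0, 32, 16]  score +0 (running 0)
row 1: [32, 32, 2] -> [0, 64, 2]  score +64 (running 64)
row 2: [4, 2, 8] -> [4, 2, 8]  score +0 (running 64)
Board after move:
 0 32 16
 0 64  2
 4  2  8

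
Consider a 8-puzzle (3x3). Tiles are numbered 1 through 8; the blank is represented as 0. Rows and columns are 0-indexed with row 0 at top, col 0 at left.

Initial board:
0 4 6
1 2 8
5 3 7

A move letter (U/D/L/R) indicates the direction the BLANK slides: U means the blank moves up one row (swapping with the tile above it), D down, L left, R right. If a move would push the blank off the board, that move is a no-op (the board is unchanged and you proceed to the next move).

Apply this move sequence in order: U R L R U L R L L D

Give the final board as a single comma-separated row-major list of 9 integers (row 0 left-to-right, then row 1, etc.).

After move 1 (U):
0 4 6
1 2 8
5 3 7

After move 2 (R):
4 0 6
1 2 8
5 3 7

After move 3 (L):
0 4 6
1 2 8
5 3 7

After move 4 (R):
4 0 6
1 2 8
5 3 7

After move 5 (U):
4 0 6
1 2 8
5 3 7

After move 6 (L):
0 4 6
1 2 8
5 3 7

After move 7 (R):
4 0 6
1 2 8
5 3 7

After move 8 (L):
0 4 6
1 2 8
5 3 7

After move 9 (L):
0 4 6
1 2 8
5 3 7

After move 10 (D):
1 4 6
0 2 8
5 3 7

Answer: 1, 4, 6, 0, 2, 8, 5, 3, 7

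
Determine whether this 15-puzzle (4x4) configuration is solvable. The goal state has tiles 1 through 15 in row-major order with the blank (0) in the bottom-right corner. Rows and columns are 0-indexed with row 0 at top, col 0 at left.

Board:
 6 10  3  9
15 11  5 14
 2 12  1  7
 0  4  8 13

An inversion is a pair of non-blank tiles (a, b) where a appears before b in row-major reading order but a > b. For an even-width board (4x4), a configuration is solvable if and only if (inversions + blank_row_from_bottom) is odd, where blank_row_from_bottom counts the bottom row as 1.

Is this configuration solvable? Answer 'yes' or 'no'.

Answer: no

Derivation:
Inversions: 53
Blank is in row 3 (0-indexed from top), which is row 1 counting from the bottom (bottom = 1).
53 + 1 = 54, which is even, so the puzzle is not solvable.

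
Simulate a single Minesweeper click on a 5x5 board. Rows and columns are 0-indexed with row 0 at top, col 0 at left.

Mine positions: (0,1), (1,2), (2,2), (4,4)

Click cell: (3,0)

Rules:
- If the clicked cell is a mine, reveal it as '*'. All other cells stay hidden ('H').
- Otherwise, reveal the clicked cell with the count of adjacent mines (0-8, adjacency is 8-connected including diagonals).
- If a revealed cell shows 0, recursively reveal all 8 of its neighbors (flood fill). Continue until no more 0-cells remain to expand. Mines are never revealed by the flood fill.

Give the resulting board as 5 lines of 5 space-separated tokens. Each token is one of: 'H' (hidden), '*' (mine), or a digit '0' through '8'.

H H H H H
1 3 H H H
0 2 H H H
0 1 1 2 H
0 0 0 1 H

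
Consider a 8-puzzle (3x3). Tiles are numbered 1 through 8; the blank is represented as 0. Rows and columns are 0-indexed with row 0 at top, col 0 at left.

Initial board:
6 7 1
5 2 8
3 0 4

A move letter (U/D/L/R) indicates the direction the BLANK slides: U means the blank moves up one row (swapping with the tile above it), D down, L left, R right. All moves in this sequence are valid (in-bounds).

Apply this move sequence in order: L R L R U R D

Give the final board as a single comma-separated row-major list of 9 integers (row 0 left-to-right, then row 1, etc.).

After move 1 (L):
6 7 1
5 2 8
0 3 4

After move 2 (R):
6 7 1
5 2 8
3 0 4

After move 3 (L):
6 7 1
5 2 8
0 3 4

After move 4 (R):
6 7 1
5 2 8
3 0 4

After move 5 (U):
6 7 1
5 0 8
3 2 4

After move 6 (R):
6 7 1
5 8 0
3 2 4

After move 7 (D):
6 7 1
5 8 4
3 2 0

Answer: 6, 7, 1, 5, 8, 4, 3, 2, 0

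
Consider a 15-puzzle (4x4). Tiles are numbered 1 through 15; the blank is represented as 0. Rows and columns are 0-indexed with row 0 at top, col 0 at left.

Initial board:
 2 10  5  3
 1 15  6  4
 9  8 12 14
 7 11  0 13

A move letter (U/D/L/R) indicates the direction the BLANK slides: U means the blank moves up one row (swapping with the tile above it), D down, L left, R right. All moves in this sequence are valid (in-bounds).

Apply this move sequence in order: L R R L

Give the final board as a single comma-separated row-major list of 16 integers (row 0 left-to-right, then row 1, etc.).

Answer: 2, 10, 5, 3, 1, 15, 6, 4, 9, 8, 12, 14, 7, 11, 0, 13

Derivation:
After move 1 (L):
 2 10  5  3
 1 15  6  4
 9  8 12 14
 7  0 11 13

After move 2 (R):
 2 10  5  3
 1 15  6  4
 9  8 12 14
 7 11  0 13

After move 3 (R):
 2 10  5  3
 1 15  6  4
 9  8 12 14
 7 11 13  0

After move 4 (L):
 2 10  5  3
 1 15  6  4
 9  8 12 14
 7 11  0 13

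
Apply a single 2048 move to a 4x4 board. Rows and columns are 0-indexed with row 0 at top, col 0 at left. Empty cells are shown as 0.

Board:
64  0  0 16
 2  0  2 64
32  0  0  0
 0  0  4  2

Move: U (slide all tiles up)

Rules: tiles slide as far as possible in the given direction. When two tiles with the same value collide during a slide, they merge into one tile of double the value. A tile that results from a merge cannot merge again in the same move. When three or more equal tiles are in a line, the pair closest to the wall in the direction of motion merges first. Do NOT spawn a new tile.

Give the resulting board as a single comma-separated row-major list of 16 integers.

Slide up:
col 0: [64, 2, 32, 0] -> [64, 2, 32, 0]
col 1: [0, 0, 0, 0] -> [0, 0, 0, 0]
col 2: [0, 2, 0, 4] -> [2, 4, 0, 0]
col 3: [16, 64, 0, 2] -> [16, 64, 2, 0]

Answer: 64, 0, 2, 16, 2, 0, 4, 64, 32, 0, 0, 2, 0, 0, 0, 0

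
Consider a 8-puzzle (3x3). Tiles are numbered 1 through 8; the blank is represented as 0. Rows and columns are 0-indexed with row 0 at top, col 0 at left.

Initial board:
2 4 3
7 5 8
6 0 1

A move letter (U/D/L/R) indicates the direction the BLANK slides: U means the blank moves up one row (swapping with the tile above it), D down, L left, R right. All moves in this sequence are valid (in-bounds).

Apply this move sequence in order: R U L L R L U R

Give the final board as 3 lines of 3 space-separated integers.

Answer: 4 0 3
2 7 5
6 1 8

Derivation:
After move 1 (R):
2 4 3
7 5 8
6 1 0

After move 2 (U):
2 4 3
7 5 0
6 1 8

After move 3 (L):
2 4 3
7 0 5
6 1 8

After move 4 (L):
2 4 3
0 7 5
6 1 8

After move 5 (R):
2 4 3
7 0 5
6 1 8

After move 6 (L):
2 4 3
0 7 5
6 1 8

After move 7 (U):
0 4 3
2 7 5
6 1 8

After move 8 (R):
4 0 3
2 7 5
6 1 8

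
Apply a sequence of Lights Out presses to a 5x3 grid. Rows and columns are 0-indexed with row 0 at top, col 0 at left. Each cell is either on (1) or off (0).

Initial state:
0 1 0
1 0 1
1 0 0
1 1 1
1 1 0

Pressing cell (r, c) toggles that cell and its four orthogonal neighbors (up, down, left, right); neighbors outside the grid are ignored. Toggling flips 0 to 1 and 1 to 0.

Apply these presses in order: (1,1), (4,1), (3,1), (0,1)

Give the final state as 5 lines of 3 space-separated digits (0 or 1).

After press 1 at (1,1):
0 0 0
0 1 0
1 1 0
1 1 1
1 1 0

After press 2 at (4,1):
0 0 0
0 1 0
1 1 0
1 0 1
0 0 1

After press 3 at (3,1):
0 0 0
0 1 0
1 0 0
0 1 0
0 1 1

After press 4 at (0,1):
1 1 1
0 0 0
1 0 0
0 1 0
0 1 1

Answer: 1 1 1
0 0 0
1 0 0
0 1 0
0 1 1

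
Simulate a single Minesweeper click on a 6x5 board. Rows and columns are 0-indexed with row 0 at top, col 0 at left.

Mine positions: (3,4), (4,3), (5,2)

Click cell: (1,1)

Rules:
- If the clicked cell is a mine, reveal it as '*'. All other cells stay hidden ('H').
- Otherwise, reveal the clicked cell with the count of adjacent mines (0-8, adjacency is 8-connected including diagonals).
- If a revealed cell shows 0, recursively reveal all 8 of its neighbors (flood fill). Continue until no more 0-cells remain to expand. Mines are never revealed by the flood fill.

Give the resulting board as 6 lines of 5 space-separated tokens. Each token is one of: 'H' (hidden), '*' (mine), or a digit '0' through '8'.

0 0 0 0 0
0 0 0 0 0
0 0 0 1 1
0 0 1 2 H
0 1 2 H H
0 1 H H H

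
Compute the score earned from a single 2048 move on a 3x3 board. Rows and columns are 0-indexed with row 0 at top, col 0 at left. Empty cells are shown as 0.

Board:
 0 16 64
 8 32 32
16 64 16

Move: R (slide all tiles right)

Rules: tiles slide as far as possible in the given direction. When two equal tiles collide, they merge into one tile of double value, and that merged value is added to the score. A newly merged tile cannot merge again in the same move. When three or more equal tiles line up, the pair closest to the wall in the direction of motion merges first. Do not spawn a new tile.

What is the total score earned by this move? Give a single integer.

Slide right:
row 0: [0, 16, 64] -> [0, 16, 64]  score +0 (running 0)
row 1: [8, 32, 32] -> [0, 8, 64]  score +64 (running 64)
row 2: [16, 64, 16] -> [16, 64, 16]  score +0 (running 64)
Board after move:
 0 16 64
 0  8 64
16 64 16

Answer: 64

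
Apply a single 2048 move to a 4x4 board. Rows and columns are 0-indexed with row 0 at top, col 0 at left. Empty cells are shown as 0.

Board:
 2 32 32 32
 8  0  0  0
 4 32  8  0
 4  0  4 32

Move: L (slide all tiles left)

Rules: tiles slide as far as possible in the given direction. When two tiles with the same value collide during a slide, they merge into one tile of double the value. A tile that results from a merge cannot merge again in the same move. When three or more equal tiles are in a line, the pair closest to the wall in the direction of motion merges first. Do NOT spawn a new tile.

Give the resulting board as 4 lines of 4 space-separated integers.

Slide left:
row 0: [2, 32, 32, 32] -> [2, 64, 32, 0]
row 1: [8, 0, 0, 0] -> [8, 0, 0, 0]
row 2: [4, 32, 8, 0] -> [4, 32, 8, 0]
row 3: [4, 0, 4, 32] -> [8, 32, 0, 0]

Answer:  2 64 32  0
 8  0  0  0
 4 32  8  0
 8 32  0  0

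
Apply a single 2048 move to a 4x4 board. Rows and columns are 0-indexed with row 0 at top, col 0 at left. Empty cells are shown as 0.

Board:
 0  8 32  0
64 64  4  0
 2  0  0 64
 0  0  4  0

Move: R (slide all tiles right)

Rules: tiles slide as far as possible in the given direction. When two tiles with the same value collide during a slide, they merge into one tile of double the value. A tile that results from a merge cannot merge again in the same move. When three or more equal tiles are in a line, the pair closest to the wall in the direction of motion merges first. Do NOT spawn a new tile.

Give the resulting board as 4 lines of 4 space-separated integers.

Answer:   0   0   8  32
  0   0 128   4
  0   0   2  64
  0   0   0   4

Derivation:
Slide right:
row 0: [0, 8, 32, 0] -> [0, 0, 8, 32]
row 1: [64, 64, 4, 0] -> [0, 0, 128, 4]
row 2: [2, 0, 0, 64] -> [0, 0, 2, 64]
row 3: [0, 0, 4, 0] -> [0, 0, 0, 4]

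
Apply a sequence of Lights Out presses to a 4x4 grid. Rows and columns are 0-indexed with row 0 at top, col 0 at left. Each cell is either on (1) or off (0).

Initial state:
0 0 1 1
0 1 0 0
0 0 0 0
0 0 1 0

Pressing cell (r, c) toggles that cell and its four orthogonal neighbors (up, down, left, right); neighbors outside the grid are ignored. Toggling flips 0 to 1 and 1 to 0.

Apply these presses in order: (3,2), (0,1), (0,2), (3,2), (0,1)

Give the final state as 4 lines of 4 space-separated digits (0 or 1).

Answer: 0 1 0 0
0 1 1 0
0 0 0 0
0 0 1 0

Derivation:
After press 1 at (3,2):
0 0 1 1
0 1 0 0
0 0 1 0
0 1 0 1

After press 2 at (0,1):
1 1 0 1
0 0 0 0
0 0 1 0
0 1 0 1

After press 3 at (0,2):
1 0 1 0
0 0 1 0
0 0 1 0
0 1 0 1

After press 4 at (3,2):
1 0 1 0
0 0 1 0
0 0 0 0
0 0 1 0

After press 5 at (0,1):
0 1 0 0
0 1 1 0
0 0 0 0
0 0 1 0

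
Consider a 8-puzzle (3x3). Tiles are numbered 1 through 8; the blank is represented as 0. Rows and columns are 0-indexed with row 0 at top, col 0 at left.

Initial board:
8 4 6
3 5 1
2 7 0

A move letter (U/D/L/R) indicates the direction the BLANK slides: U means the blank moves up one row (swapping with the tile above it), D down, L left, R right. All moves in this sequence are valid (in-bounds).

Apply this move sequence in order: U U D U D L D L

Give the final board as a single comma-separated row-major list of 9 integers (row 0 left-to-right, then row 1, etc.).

After move 1 (U):
8 4 6
3 5 0
2 7 1

After move 2 (U):
8 4 0
3 5 6
2 7 1

After move 3 (D):
8 4 6
3 5 0
2 7 1

After move 4 (U):
8 4 0
3 5 6
2 7 1

After move 5 (D):
8 4 6
3 5 0
2 7 1

After move 6 (L):
8 4 6
3 0 5
2 7 1

After move 7 (D):
8 4 6
3 7 5
2 0 1

After move 8 (L):
8 4 6
3 7 5
0 2 1

Answer: 8, 4, 6, 3, 7, 5, 0, 2, 1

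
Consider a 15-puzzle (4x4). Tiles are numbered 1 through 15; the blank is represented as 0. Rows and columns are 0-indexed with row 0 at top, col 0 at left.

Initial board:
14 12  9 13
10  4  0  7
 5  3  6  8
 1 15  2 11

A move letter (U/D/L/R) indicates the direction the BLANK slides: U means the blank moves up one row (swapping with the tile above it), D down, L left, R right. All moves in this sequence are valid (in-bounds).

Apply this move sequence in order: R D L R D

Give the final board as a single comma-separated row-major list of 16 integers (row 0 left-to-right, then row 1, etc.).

Answer: 14, 12, 9, 13, 10, 4, 7, 8, 5, 3, 6, 11, 1, 15, 2, 0

Derivation:
After move 1 (R):
14 12  9 13
10  4  7  0
 5  3  6  8
 1 15  2 11

After move 2 (D):
14 12  9 13
10  4  7  8
 5  3  6  0
 1 15  2 11

After move 3 (L):
14 12  9 13
10  4  7  8
 5  3  0  6
 1 15  2 11

After move 4 (R):
14 12  9 13
10  4  7  8
 5  3  6  0
 1 15  2 11

After move 5 (D):
14 12  9 13
10  4  7  8
 5  3  6 11
 1 15  2  0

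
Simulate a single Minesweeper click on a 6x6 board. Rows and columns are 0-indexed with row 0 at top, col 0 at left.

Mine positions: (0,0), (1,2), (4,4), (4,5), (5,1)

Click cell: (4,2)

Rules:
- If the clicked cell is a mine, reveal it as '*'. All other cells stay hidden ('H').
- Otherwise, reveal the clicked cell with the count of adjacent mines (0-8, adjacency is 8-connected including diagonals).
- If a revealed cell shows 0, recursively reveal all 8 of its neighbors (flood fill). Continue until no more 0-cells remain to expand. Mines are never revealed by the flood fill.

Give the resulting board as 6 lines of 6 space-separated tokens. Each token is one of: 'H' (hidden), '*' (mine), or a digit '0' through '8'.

H H H H H H
H H H H H H
H H H H H H
H H H H H H
H H 1 H H H
H H H H H H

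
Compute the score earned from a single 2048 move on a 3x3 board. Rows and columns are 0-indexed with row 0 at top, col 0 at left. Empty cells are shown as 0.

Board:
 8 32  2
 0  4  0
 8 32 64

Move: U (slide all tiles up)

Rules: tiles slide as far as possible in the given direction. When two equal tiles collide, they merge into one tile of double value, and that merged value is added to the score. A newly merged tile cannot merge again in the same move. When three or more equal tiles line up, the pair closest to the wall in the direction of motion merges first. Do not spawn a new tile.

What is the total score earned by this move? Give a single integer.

Answer: 16

Derivation:
Slide up:
col 0: [8, 0, 8] -> [16, 0, 0]  score +16 (running 16)
col 1: [32, 4, 32] -> [32, 4, 32]  score +0 (running 16)
col 2: [2, 0, 64] -> [2, 64, 0]  score +0 (running 16)
Board after move:
16 32  2
 0  4 64
 0 32  0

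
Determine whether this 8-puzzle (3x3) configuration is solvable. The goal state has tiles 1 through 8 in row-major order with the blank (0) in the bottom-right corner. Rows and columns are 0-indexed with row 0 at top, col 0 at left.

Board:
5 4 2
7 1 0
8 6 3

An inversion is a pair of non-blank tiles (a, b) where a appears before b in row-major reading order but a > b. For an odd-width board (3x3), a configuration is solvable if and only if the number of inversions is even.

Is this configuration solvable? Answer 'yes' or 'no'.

Inversions (pairs i<j in row-major order where tile[i] > tile[j] > 0): 14
14 is even, so the puzzle is solvable.

Answer: yes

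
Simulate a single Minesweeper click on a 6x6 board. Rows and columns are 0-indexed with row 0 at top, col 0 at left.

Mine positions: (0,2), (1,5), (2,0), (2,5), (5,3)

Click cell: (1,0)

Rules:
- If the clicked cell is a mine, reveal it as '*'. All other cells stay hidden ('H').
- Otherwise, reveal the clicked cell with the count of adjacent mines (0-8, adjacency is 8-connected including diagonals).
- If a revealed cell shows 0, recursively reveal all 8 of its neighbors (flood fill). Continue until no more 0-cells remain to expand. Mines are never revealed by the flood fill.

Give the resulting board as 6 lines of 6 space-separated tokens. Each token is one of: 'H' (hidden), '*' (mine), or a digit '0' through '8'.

H H H H H H
1 H H H H H
H H H H H H
H H H H H H
H H H H H H
H H H H H H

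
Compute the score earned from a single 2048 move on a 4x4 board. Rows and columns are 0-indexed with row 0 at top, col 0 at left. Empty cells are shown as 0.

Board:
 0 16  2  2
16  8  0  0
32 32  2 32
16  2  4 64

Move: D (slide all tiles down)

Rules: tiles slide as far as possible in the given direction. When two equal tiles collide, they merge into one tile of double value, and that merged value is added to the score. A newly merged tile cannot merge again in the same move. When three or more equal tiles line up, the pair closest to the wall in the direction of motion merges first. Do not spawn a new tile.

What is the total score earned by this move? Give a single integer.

Slide down:
col 0: [0, 16, 32, 16] -> [0, 16, 32, 16]  score +0 (running 0)
col 1: [16, 8, 32, 2] -> [16, 8, 32, 2]  score +0 (running 0)
col 2: [2, 0, 2, 4] -> [0, 0, 4, 4]  score +4 (running 4)
col 3: [2, 0, 32, 64] -> [0, 2, 32, 64]  score +0 (running 4)
Board after move:
 0 16  0  0
16  8  0  2
32 32  4 32
16  2  4 64

Answer: 4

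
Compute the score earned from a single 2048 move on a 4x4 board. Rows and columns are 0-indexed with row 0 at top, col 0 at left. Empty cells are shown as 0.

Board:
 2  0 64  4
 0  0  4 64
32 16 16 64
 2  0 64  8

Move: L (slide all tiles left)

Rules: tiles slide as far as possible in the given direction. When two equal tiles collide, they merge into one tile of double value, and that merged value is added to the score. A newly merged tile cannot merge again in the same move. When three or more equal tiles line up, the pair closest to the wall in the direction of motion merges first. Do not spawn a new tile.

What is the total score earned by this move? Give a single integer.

Slide left:
row 0: [2, 0, 64, 4] -> [2, 64, 4, 0]  score +0 (running 0)
row 1: [0, 0, 4, 64] -> [4, 64, 0, 0]  score +0 (running 0)
row 2: [32, 16, 16, 64] -> [32, 32, 64, 0]  score +32 (running 32)
row 3: [2, 0, 64, 8] -> [2, 64, 8, 0]  score +0 (running 32)
Board after move:
 2 64  4  0
 4 64  0  0
32 32 64  0
 2 64  8  0

Answer: 32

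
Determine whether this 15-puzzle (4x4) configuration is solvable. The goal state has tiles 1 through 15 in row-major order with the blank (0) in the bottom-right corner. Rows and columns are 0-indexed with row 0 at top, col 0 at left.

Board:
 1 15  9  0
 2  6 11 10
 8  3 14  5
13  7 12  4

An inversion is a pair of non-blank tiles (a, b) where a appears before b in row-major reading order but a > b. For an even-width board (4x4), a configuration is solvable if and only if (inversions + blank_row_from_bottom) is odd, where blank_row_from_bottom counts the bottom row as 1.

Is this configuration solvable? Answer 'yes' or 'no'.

Answer: yes

Derivation:
Inversions: 49
Blank is in row 0 (0-indexed from top), which is row 4 counting from the bottom (bottom = 1).
49 + 4 = 53, which is odd, so the puzzle is solvable.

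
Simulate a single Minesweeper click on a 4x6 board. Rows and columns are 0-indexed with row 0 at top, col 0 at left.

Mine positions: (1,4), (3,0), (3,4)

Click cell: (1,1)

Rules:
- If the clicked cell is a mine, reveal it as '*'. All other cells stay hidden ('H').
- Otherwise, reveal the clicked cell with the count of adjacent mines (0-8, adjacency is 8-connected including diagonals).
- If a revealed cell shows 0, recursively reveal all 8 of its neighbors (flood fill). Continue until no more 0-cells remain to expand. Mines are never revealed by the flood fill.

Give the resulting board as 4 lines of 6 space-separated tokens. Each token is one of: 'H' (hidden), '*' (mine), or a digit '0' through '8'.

0 0 0 1 H H
0 0 0 1 H H
1 1 0 2 H H
H 1 0 1 H H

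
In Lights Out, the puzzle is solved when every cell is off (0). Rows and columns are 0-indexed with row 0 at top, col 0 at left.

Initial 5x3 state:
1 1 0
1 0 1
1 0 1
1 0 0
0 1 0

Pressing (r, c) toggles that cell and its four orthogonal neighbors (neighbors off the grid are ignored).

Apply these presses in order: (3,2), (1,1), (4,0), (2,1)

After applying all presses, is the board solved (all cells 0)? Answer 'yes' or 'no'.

After press 1 at (3,2):
1 1 0
1 0 1
1 0 0
1 1 1
0 1 1

After press 2 at (1,1):
1 0 0
0 1 0
1 1 0
1 1 1
0 1 1

After press 3 at (4,0):
1 0 0
0 1 0
1 1 0
0 1 1
1 0 1

After press 4 at (2,1):
1 0 0
0 0 0
0 0 1
0 0 1
1 0 1

Lights still on: 5

Answer: no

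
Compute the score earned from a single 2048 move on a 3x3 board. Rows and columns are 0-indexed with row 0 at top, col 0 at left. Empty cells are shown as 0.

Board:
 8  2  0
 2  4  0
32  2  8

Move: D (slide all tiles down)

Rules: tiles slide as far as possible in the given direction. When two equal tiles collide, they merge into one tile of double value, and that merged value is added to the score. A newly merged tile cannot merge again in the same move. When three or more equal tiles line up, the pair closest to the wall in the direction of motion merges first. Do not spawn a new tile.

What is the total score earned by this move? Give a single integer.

Slide down:
col 0: [8, 2, 32] -> [8, 2, 32]  score +0 (running 0)
col 1: [2, 4, 2] -> [2, 4, 2]  score +0 (running 0)
col 2: [0, 0, 8] -> [0, 0, 8]  score +0 (running 0)
Board after move:
 8  2  0
 2  4  0
32  2  8

Answer: 0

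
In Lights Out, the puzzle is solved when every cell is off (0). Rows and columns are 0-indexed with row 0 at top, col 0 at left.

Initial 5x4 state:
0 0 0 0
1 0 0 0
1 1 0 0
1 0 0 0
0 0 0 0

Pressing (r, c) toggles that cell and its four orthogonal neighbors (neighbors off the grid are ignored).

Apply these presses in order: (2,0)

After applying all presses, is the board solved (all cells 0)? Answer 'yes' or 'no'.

Answer: yes

Derivation:
After press 1 at (2,0):
0 0 0 0
0 0 0 0
0 0 0 0
0 0 0 0
0 0 0 0

Lights still on: 0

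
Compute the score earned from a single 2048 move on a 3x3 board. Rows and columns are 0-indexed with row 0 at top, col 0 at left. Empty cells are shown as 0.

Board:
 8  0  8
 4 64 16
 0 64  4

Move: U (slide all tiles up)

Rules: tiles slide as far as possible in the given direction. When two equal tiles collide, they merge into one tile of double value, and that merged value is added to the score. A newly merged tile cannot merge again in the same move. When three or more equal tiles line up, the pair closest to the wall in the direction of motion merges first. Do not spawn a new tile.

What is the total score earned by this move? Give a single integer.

Answer: 128

Derivation:
Slide up:
col 0: [8, 4, 0] -> [8, 4, 0]  score +0 (running 0)
col 1: [0, 64, 64] -> [128, 0, 0]  score +128 (running 128)
col 2: [8, 16, 4] -> [8, 16, 4]  score +0 (running 128)
Board after move:
  8 128   8
  4   0  16
  0   0   4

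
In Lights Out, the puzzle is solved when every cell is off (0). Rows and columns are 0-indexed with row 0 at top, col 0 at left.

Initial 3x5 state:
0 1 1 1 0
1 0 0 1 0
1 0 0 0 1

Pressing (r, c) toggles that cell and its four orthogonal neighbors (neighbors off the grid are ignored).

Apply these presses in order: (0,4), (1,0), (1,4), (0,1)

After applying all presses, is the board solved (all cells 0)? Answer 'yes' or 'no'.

Answer: yes

Derivation:
After press 1 at (0,4):
0 1 1 0 1
1 0 0 1 1
1 0 0 0 1

After press 2 at (1,0):
1 1 1 0 1
0 1 0 1 1
0 0 0 0 1

After press 3 at (1,4):
1 1 1 0 0
0 1 0 0 0
0 0 0 0 0

After press 4 at (0,1):
0 0 0 0 0
0 0 0 0 0
0 0 0 0 0

Lights still on: 0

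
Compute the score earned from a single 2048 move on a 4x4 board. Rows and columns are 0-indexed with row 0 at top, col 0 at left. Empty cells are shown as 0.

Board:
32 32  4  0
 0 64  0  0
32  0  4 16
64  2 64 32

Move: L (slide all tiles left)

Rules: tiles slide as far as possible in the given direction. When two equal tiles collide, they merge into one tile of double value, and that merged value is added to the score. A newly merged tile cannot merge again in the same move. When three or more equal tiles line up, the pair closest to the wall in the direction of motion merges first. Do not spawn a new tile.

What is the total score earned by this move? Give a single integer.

Slide left:
row 0: [32, 32, 4, 0] -> [64, 4, 0, 0]  score +64 (running 64)
row 1: [0, 64, 0, 0] -> [64, 0, 0, 0]  score +0 (running 64)
row 2: [32, 0, 4, 16] -> [32, 4, 16, 0]  score +0 (running 64)
row 3: [64, 2, 64, 32] -> [64, 2, 64, 32]  score +0 (running 64)
Board after move:
64  4  0  0
64  0  0  0
32  4 16  0
64  2 64 32

Answer: 64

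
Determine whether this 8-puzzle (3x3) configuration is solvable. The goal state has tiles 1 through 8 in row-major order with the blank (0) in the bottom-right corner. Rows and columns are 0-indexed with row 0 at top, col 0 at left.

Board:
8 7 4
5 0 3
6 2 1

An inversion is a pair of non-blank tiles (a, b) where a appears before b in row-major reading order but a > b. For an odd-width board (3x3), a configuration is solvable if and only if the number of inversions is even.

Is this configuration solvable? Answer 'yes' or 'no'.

Answer: yes

Derivation:
Inversions (pairs i<j in row-major order where tile[i] > tile[j] > 0): 24
24 is even, so the puzzle is solvable.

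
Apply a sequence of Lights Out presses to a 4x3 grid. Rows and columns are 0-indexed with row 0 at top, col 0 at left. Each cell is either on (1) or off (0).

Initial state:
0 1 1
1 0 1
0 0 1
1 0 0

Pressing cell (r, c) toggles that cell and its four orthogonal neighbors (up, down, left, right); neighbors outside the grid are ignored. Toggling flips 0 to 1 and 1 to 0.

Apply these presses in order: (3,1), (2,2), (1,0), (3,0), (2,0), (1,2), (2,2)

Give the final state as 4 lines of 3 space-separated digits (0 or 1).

After press 1 at (3,1):
0 1 1
1 0 1
0 1 1
0 1 1

After press 2 at (2,2):
0 1 1
1 0 0
0 0 0
0 1 0

After press 3 at (1,0):
1 1 1
0 1 0
1 0 0
0 1 0

After press 4 at (3,0):
1 1 1
0 1 0
0 0 0
1 0 0

After press 5 at (2,0):
1 1 1
1 1 0
1 1 0
0 0 0

After press 6 at (1,2):
1 1 0
1 0 1
1 1 1
0 0 0

After press 7 at (2,2):
1 1 0
1 0 0
1 0 0
0 0 1

Answer: 1 1 0
1 0 0
1 0 0
0 0 1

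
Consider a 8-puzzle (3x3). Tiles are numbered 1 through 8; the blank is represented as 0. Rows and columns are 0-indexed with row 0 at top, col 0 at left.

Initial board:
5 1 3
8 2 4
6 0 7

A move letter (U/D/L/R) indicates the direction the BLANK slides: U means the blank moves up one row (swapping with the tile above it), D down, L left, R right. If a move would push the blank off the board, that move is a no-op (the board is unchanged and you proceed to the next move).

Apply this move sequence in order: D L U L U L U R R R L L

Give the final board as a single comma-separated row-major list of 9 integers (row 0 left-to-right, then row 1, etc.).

Answer: 0, 1, 3, 5, 2, 4, 8, 6, 7

Derivation:
After move 1 (D):
5 1 3
8 2 4
6 0 7

After move 2 (L):
5 1 3
8 2 4
0 6 7

After move 3 (U):
5 1 3
0 2 4
8 6 7

After move 4 (L):
5 1 3
0 2 4
8 6 7

After move 5 (U):
0 1 3
5 2 4
8 6 7

After move 6 (L):
0 1 3
5 2 4
8 6 7

After move 7 (U):
0 1 3
5 2 4
8 6 7

After move 8 (R):
1 0 3
5 2 4
8 6 7

After move 9 (R):
1 3 0
5 2 4
8 6 7

After move 10 (R):
1 3 0
5 2 4
8 6 7

After move 11 (L):
1 0 3
5 2 4
8 6 7

After move 12 (L):
0 1 3
5 2 4
8 6 7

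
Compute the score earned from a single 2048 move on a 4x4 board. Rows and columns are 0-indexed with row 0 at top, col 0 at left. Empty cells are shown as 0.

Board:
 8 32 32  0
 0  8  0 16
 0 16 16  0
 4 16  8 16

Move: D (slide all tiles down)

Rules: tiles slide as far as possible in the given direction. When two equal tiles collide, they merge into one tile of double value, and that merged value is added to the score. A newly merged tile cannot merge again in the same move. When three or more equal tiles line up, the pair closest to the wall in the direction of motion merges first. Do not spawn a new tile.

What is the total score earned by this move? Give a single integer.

Answer: 64

Derivation:
Slide down:
col 0: [8, 0, 0, 4] -> [0, 0, 8, 4]  score +0 (running 0)
col 1: [32, 8, 16, 16] -> [0, 32, 8, 32]  score +32 (running 32)
col 2: [32, 0, 16, 8] -> [0, 32, 16, 8]  score +0 (running 32)
col 3: [0, 16, 0, 16] -> [0, 0, 0, 32]  score +32 (running 64)
Board after move:
 0  0  0  0
 0 32 32  0
 8  8 16  0
 4 32  8 32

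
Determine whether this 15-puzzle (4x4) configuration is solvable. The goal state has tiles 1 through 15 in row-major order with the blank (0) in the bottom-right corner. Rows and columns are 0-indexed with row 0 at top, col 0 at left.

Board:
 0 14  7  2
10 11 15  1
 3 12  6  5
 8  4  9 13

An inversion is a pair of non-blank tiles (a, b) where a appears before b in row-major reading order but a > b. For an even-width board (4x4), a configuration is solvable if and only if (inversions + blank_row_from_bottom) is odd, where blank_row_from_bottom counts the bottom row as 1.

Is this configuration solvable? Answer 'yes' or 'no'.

Inversions: 52
Blank is in row 0 (0-indexed from top), which is row 4 counting from the bottom (bottom = 1).
52 + 4 = 56, which is even, so the puzzle is not solvable.

Answer: no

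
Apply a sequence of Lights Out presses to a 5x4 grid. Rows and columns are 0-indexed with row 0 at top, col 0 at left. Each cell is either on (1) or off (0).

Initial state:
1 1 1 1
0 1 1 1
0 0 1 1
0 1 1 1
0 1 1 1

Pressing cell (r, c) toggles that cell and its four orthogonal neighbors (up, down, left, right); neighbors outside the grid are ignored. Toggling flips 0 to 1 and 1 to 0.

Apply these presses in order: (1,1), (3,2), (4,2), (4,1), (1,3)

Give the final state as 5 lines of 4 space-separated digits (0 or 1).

Answer: 1 0 1 0
1 0 1 0
0 1 0 0
0 1 1 0
1 1 0 0

Derivation:
After press 1 at (1,1):
1 0 1 1
1 0 0 1
0 1 1 1
0 1 1 1
0 1 1 1

After press 2 at (3,2):
1 0 1 1
1 0 0 1
0 1 0 1
0 0 0 0
0 1 0 1

After press 3 at (4,2):
1 0 1 1
1 0 0 1
0 1 0 1
0 0 1 0
0 0 1 0

After press 4 at (4,1):
1 0 1 1
1 0 0 1
0 1 0 1
0 1 1 0
1 1 0 0

After press 5 at (1,3):
1 0 1 0
1 0 1 0
0 1 0 0
0 1 1 0
1 1 0 0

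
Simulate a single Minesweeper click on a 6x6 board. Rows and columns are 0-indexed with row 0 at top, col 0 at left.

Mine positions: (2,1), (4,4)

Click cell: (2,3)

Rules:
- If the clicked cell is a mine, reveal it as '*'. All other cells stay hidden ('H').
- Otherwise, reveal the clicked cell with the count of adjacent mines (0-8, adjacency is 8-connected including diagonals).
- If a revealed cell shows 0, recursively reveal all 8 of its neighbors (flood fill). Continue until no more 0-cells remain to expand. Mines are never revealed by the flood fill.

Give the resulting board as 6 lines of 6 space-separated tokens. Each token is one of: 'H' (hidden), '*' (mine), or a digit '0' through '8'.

0 0 0 0 0 0
1 1 1 0 0 0
H H 1 0 0 0
H H 1 1 1 1
H H H H H H
H H H H H H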